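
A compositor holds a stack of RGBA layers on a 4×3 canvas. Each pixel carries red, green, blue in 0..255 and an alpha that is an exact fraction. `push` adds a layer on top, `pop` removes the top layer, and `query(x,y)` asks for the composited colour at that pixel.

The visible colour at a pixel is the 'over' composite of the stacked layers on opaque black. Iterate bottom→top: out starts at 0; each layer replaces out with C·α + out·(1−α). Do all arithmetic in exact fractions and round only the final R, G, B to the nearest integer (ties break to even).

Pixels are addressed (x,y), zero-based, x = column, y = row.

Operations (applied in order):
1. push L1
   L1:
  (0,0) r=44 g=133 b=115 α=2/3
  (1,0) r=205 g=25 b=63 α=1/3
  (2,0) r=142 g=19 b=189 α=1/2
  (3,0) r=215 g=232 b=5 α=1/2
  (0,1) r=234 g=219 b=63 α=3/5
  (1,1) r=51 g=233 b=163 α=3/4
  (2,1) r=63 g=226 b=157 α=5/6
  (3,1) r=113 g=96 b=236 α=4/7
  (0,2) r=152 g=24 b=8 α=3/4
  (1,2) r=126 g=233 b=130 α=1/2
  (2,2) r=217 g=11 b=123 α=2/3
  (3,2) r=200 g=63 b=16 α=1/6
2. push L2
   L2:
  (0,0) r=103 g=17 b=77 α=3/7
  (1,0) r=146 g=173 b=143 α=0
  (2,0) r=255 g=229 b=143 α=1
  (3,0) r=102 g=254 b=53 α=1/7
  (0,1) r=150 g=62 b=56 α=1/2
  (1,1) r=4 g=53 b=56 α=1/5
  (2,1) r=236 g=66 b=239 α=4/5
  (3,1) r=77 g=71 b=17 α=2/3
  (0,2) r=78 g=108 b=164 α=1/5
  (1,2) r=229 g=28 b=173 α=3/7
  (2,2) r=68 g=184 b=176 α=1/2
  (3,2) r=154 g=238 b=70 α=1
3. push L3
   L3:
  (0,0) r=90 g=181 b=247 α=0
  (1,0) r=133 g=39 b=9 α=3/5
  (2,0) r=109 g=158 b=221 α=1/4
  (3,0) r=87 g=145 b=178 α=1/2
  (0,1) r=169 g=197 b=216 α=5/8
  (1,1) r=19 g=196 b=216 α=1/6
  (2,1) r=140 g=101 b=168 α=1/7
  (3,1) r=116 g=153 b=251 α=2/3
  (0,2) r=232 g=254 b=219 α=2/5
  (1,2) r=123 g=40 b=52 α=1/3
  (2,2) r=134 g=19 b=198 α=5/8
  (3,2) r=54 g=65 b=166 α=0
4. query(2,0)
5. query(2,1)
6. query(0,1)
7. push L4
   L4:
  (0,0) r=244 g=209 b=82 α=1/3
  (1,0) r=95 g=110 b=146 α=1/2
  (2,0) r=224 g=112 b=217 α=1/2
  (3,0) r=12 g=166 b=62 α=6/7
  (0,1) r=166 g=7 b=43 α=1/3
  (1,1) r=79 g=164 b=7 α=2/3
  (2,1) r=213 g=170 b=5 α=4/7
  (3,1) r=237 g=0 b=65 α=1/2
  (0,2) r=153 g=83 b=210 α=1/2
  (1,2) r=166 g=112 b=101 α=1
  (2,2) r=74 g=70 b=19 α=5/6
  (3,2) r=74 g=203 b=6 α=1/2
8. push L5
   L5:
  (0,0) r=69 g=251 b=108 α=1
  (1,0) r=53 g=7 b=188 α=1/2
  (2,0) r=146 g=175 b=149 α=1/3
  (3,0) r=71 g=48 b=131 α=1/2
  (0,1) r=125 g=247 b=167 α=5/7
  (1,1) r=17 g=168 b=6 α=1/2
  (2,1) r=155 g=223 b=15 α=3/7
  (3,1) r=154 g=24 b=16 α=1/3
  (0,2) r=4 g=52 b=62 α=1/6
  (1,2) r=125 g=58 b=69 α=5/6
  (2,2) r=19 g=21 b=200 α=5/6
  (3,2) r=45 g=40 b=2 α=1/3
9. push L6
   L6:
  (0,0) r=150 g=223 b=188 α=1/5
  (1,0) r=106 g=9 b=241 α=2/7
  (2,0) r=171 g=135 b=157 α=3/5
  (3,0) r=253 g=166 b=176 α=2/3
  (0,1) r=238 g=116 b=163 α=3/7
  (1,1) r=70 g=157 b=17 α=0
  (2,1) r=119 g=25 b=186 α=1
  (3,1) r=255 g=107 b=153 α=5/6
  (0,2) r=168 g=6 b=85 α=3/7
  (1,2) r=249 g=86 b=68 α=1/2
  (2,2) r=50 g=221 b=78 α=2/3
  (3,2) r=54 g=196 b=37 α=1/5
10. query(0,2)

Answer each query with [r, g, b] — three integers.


(2,0) stack=L1,L2,L3; from [0,0,0]:
+L1 (α=1/2) → [71, 19/2, 189/2]
+L2 (α=1) → [255, 229, 143]
+L3 (α=1/4) → [437/2, 845/4, 325/2]
= [218, 211, 162]

at x=2,y=1 over L1,L2,L3:
L1 α=5/6: [105/2, 565/3, 785/6]
L2 α=4/5: [1993/10, 1357/15, 6521/30]
L3 α=1/7: [6679/35, 3219/35, 7361/35]
= [191, 92, 210]

(0,1) stack=L1,L2,L3; from [0,0,0]:
L1 α=3/5: [702/5, 657/5, 189/5]
L2 α=1/2: [726/5, 967/10, 469/10]
L3 α=5/8: [6403/40, 12751/80, 12207/80]
rounded: [160, 159, 153]

query (0,2) [L1,L2,L3,L4,L5,L6] — begin 0,0,0
after L1 α=3/4: [114, 18, 6]
after L2 α=1/5: [534/5, 36, 188/5]
after L3 α=2/5: [3922/25, 616/5, 2754/25]
after L4 α=1/2: [7747/50, 1031/10, 4002/25]
after L5 α=1/6: [7787/60, 1135/12, 2156/15]
after L6 α=3/7: [15347/105, 1189/21, 12449/105]
= [146, 57, 119]


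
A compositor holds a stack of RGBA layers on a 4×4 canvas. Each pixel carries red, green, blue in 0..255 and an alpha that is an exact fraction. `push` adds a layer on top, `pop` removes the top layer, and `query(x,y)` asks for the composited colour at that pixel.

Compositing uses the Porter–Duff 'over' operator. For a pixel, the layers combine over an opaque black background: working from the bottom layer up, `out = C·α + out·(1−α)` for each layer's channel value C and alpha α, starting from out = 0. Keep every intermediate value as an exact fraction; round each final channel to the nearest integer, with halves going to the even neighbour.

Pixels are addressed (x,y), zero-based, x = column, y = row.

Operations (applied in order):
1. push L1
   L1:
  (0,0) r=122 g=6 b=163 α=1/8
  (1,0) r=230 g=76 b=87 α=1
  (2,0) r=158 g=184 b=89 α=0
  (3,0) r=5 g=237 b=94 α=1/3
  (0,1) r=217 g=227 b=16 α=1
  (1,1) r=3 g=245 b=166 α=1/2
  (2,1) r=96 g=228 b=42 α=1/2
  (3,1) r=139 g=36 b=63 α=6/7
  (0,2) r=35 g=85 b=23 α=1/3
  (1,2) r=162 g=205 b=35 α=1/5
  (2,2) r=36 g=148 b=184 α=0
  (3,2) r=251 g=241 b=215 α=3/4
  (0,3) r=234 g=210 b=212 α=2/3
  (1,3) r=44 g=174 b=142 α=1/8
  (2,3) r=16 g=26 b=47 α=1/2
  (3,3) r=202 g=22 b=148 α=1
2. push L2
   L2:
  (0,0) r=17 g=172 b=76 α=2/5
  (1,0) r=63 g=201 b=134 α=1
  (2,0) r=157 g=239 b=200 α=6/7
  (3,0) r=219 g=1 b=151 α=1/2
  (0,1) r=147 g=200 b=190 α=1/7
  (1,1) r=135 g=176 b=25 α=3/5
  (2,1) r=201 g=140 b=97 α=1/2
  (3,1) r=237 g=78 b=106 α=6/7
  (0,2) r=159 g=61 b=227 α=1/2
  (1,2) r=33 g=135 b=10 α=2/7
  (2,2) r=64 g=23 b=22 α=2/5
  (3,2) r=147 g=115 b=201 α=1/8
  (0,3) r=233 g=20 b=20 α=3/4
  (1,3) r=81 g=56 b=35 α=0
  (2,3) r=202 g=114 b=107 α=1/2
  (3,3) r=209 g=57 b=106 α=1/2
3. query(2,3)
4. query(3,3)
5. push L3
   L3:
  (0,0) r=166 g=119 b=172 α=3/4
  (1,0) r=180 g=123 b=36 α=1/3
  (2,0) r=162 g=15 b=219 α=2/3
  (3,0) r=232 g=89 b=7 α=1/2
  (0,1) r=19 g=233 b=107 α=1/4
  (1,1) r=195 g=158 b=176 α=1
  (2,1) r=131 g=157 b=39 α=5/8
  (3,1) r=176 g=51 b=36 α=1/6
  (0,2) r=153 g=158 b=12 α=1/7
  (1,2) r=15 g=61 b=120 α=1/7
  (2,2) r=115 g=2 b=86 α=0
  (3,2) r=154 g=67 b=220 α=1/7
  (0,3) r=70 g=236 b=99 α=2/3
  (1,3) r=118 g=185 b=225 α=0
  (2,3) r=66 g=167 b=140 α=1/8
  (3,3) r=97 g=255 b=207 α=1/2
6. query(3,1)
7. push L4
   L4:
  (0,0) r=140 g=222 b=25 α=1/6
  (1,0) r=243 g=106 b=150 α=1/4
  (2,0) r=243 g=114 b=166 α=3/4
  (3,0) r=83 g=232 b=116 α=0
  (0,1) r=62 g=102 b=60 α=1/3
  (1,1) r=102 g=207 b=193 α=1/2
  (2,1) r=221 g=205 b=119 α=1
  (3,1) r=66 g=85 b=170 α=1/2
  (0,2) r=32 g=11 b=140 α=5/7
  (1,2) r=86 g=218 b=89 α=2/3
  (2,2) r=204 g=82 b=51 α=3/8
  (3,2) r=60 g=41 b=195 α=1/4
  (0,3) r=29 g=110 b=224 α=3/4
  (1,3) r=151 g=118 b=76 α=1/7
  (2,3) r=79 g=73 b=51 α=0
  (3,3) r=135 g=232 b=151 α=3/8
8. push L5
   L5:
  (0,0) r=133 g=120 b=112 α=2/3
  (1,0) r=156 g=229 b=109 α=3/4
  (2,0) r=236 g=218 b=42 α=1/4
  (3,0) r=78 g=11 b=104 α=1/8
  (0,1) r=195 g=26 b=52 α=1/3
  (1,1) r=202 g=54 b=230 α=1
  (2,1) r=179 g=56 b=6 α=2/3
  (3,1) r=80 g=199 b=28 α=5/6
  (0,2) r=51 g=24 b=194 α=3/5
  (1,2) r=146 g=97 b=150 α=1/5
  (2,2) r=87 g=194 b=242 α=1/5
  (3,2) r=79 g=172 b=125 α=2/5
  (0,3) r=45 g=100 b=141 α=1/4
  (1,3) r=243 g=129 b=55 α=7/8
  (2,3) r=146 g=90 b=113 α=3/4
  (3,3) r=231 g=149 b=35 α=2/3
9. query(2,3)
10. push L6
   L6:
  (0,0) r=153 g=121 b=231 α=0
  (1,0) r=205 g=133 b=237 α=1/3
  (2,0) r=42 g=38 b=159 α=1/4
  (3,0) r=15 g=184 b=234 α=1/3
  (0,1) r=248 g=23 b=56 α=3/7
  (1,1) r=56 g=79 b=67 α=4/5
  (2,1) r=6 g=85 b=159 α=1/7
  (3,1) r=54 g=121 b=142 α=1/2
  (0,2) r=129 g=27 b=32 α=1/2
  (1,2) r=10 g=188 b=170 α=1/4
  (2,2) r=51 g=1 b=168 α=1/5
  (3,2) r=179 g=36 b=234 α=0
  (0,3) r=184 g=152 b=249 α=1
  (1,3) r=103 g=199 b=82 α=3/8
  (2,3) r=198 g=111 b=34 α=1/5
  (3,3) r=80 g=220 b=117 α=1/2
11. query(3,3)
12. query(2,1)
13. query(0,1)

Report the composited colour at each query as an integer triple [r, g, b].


query (2,3) [L1,L2] — begin 0,0,0
+L1 (α=1/2) → [8, 13, 47/2]
+L2 (α=1/2) → [105, 127/2, 261/4]
rounded: [105, 64, 65]

query (3,3) [L1,L2] — begin 0,0,0
after L1 α=1: [202, 22, 148]
after L2 α=1/2: [411/2, 79/2, 127]
= [206, 40, 127]

(3,1) stack=L1,L2,L3; from [0,0,0]:
L1 α=6/7: [834/7, 216/7, 54]
L2 α=6/7: [10788/49, 3492/49, 690/7]
L3 α=1/6: [31282/147, 6653/98, 617/7]
= [213, 68, 88]

at x=2,y=3 over L1,L2,L3,L4,L5:
after L1 α=1/2: [8, 13, 47/2]
after L2 α=1/2: [105, 127/2, 261/4]
after L3 α=1/8: [801/8, 1223/16, 2387/32]
after L4 α=0: [801/8, 1223/16, 2387/32]
after L5 α=3/4: [4305/32, 5543/64, 13235/128]
= [135, 87, 103]

at x=3,y=3 over L1,L2,L3,L4,L5,L6:
L1 α=1: [202, 22, 148]
L2 α=1/2: [411/2, 79/2, 127]
L3 α=1/2: [605/4, 589/4, 167]
L4 α=3/8: [4645/32, 5729/32, 161]
L5 α=2/3: [19429/96, 15265/96, 77]
L6 α=1/2: [27109/192, 36385/192, 97]
= [141, 190, 97]

at x=2,y=1 over L1,L2,L3,L4,L5,L6:
L1 α=1/2: [48, 114, 21]
L2 α=1/2: [249/2, 127, 59]
L3 α=5/8: [2057/16, 583/4, 93/2]
L4 α=1: [221, 205, 119]
L5 α=2/3: [193, 317/3, 131/3]
L6 α=1/7: [1164/7, 719/7, 421/7]
= [166, 103, 60]

at x=0,y=1 over L1,L2,L3,L4,L5,L6:
L1 α=1: [217, 227, 16]
L2 α=1/7: [207, 1562/7, 286/7]
L3 α=1/4: [160, 6317/28, 1607/28]
L4 α=1/3: [382/3, 7745/42, 2447/42]
L5 α=1/3: [1349/9, 8291/63, 3539/63]
L6 α=3/7: [12092/63, 37511/441, 24740/441]
= [192, 85, 56]


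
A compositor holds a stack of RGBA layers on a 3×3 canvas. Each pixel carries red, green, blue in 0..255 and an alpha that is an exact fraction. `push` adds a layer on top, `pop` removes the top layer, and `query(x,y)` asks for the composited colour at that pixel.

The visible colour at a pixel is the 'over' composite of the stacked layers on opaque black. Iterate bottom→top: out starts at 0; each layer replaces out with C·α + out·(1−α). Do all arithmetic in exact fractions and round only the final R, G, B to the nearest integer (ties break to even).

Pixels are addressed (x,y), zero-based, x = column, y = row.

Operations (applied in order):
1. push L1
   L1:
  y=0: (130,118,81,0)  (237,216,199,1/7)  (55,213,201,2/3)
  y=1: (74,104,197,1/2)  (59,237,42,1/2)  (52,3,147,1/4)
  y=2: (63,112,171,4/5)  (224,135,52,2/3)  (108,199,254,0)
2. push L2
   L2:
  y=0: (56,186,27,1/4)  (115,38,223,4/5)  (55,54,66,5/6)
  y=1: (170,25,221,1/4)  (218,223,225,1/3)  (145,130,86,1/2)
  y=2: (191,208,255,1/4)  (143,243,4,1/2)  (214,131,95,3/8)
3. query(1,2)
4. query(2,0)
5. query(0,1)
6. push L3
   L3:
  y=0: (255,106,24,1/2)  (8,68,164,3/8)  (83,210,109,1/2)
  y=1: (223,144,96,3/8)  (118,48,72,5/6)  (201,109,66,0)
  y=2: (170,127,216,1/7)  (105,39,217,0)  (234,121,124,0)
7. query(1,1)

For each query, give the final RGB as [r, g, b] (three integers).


(1,2) stack=L1,L2; from [0,0,0]:
L1 α=2/3: [448/3, 90, 104/3]
L2 α=1/2: [877/6, 333/2, 58/3]
→ [146, 166, 19]

at x=2,y=0 over L1,L2:
+L1 (α=2/3) → [110/3, 142, 134]
+L2 (α=5/6) → [935/18, 206/3, 232/3]
rounded: [52, 69, 77]

query (0,1) [L1,L2] — begin 0,0,0
+L1 (α=1/2) → [37, 52, 197/2]
+L2 (α=1/4) → [281/4, 181/4, 1033/8]
→ [70, 45, 129]

at x=1,y=1 over L1,L2,L3:
L1 α=1/2: [59/2, 237/2, 21]
L2 α=1/3: [277/3, 460/3, 89]
L3 α=5/6: [2047/18, 590/9, 449/6]
→ [114, 66, 75]


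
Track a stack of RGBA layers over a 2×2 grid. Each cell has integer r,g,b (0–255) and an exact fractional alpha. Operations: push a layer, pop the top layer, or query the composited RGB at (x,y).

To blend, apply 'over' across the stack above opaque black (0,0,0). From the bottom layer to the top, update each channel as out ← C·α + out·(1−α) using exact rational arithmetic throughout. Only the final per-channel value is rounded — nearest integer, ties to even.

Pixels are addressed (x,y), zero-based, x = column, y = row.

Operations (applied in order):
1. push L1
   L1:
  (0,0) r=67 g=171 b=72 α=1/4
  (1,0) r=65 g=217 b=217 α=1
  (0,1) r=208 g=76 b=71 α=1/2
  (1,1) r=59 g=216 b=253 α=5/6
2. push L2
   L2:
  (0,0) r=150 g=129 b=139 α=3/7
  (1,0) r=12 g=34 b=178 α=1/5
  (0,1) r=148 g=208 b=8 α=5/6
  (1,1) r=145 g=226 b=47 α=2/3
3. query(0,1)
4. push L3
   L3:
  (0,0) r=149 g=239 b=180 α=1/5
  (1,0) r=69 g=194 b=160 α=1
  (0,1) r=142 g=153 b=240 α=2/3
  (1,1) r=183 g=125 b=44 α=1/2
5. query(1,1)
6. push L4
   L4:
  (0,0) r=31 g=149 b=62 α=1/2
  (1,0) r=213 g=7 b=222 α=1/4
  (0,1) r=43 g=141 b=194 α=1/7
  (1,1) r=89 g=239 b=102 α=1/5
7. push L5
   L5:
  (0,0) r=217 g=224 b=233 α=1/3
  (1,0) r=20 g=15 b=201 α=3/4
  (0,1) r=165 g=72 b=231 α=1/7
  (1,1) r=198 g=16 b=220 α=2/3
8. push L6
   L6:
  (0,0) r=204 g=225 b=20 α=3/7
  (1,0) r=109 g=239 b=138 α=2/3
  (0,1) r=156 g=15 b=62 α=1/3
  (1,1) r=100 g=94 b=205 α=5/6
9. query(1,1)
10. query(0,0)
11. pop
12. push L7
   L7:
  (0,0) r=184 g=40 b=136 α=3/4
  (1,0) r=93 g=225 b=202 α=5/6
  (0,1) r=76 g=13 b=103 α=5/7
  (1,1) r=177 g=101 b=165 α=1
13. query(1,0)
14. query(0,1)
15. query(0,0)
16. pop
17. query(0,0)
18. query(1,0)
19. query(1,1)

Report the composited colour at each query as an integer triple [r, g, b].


at x=0,y=1 over L1,L2:
after L1 α=1/2: [104, 38, 71/2]
after L2 α=5/6: [422/3, 539/3, 151/12]
rounded: [141, 180, 13]

query (1,1) [L1,L2,L3] — begin 0,0,0
+L1 (α=5/6) → [295/6, 180, 1265/6]
+L2 (α=2/3) → [2035/18, 632/3, 1829/18]
+L3 (α=1/2) → [5329/36, 1007/6, 2621/36]
= [148, 168, 73]

query (1,1) [L1,L2,L3,L4,L5,L6] — begin 0,0,0
L1 α=5/6: [295/6, 180, 1265/6]
L2 α=2/3: [2035/18, 632/3, 1829/18]
L3 α=1/2: [5329/36, 1007/6, 2621/36]
L4 α=1/5: [1226/9, 2731/15, 3539/45]
L5 α=2/3: [4790/27, 3211/45, 23339/135]
L6 α=5/6: [9145/81, 24361/270, 80857/405]
= [113, 90, 200]

at x=0,y=0 over L1,L2,L3,L4,L5,L6:
+L1 (α=1/4) → [67/4, 171/4, 18]
+L2 (α=3/7) → [517/7, 558/7, 489/7]
+L3 (α=1/5) → [3111/35, 781/7, 3216/35]
+L4 (α=1/2) → [2098/35, 912/7, 2693/35]
+L5 (α=1/3) → [11791/105, 3392/21, 13541/105]
+L6 (α=3/7) → [111424/735, 27743/147, 60464/735]
rounded: [152, 189, 82]

at x=1,y=0 over L1,L2,L3,L4,L5,L7:
+L1 (α=1) → [65, 217, 217]
+L2 (α=1/5) → [272/5, 902/5, 1046/5]
+L3 (α=1) → [69, 194, 160]
+L4 (α=1/4) → [105, 589/4, 351/2]
+L5 (α=3/4) → [165/4, 769/16, 1557/8]
+L7 (α=5/6) → [675/8, 18769/96, 9637/48]
rounded: [84, 196, 201]

(0,1) stack=L1,L2,L3,L4,L5,L7; from [0,0,0]:
L1 α=1/2: [104, 38, 71/2]
L2 α=5/6: [422/3, 539/3, 151/12]
L3 α=2/3: [1274/9, 1457/9, 5911/36]
L4 α=1/7: [2677/21, 3337/21, 7075/42]
L5 α=1/7: [6509/49, 7178/49, 8692/49]
L7 α=5/7: [31638/343, 17541/343, 42619/343]
= [92, 51, 124]

at x=0,y=0 over L1,L2,L3,L4,L5,L7:
after L1 α=1/4: [67/4, 171/4, 18]
after L2 α=3/7: [517/7, 558/7, 489/7]
after L3 α=1/5: [3111/35, 781/7, 3216/35]
after L4 α=1/2: [2098/35, 912/7, 2693/35]
after L5 α=1/3: [11791/105, 3392/21, 13541/105]
after L7 α=3/4: [69751/420, 1478/21, 56381/420]
→ [166, 70, 134]

(0,0) stack=L1,L2,L3,L4,L5; from [0,0,0]:
after L1 α=1/4: [67/4, 171/4, 18]
after L2 α=3/7: [517/7, 558/7, 489/7]
after L3 α=1/5: [3111/35, 781/7, 3216/35]
after L4 α=1/2: [2098/35, 912/7, 2693/35]
after L5 α=1/3: [11791/105, 3392/21, 13541/105]
= [112, 162, 129]

(1,0) stack=L1,L2,L3,L4,L5; from [0,0,0]:
L1 α=1: [65, 217, 217]
L2 α=1/5: [272/5, 902/5, 1046/5]
L3 α=1: [69, 194, 160]
L4 α=1/4: [105, 589/4, 351/2]
L5 α=3/4: [165/4, 769/16, 1557/8]
rounded: [41, 48, 195]

at x=1,y=1 over L1,L2,L3,L4,L5:
+L1 (α=5/6) → [295/6, 180, 1265/6]
+L2 (α=2/3) → [2035/18, 632/3, 1829/18]
+L3 (α=1/2) → [5329/36, 1007/6, 2621/36]
+L4 (α=1/5) → [1226/9, 2731/15, 3539/45]
+L5 (α=2/3) → [4790/27, 3211/45, 23339/135]
rounded: [177, 71, 173]


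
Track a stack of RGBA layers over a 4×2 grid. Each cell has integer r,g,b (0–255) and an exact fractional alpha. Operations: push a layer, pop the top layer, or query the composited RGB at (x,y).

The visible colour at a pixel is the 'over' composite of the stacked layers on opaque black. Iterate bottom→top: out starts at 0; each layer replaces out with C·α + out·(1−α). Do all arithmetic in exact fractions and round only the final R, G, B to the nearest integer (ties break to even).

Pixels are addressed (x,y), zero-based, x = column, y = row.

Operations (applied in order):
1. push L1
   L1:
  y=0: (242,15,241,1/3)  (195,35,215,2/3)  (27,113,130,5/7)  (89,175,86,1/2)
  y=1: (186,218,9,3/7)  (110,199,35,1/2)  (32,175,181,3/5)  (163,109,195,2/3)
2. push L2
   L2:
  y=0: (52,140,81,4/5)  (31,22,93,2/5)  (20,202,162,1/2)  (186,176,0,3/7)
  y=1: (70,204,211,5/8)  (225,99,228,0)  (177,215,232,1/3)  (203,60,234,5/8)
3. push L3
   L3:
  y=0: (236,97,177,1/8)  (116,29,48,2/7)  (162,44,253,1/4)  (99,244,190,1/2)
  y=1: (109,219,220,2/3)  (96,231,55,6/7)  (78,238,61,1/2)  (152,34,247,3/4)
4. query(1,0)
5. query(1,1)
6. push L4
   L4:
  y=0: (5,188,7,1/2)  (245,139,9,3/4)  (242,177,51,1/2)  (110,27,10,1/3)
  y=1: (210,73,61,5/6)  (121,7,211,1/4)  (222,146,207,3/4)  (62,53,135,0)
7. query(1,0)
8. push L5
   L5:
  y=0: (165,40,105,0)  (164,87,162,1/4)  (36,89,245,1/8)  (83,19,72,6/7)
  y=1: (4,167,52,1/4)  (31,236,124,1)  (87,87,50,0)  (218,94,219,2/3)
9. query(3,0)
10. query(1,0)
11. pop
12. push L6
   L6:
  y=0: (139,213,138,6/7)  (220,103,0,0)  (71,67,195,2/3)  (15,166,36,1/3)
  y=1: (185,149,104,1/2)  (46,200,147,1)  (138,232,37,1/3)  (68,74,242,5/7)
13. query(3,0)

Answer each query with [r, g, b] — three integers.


(1,0) stack=L1,L2,L3; from [0,0,0]:
after L1 α=2/3: [130, 70/3, 430/3]
after L2 α=2/5: [452/5, 114/5, 616/5]
after L3 α=2/7: [684/7, 172/7, 712/7]
rounded: [98, 25, 102]

(1,1) stack=L1,L2,L3; from [0,0,0]:
+L1 (α=1/2) → [55, 199/2, 35/2]
+L2 (α=0) → [55, 199/2, 35/2]
+L3 (α=6/7) → [631/7, 2971/14, 695/14]
→ [90, 212, 50]

at x=1,y=0 over L1,L2,L3,L4:
+L1 (α=2/3) → [130, 70/3, 430/3]
+L2 (α=2/5) → [452/5, 114/5, 616/5]
+L3 (α=2/7) → [684/7, 172/7, 712/7]
+L4 (α=3/4) → [5829/28, 3091/28, 901/28]
rounded: [208, 110, 32]

query (3,0) [L1,L2,L3,L4,L5] — begin 0,0,0
after L1 α=1/2: [89/2, 175/2, 43]
after L2 α=3/7: [736/7, 878/7, 172/7]
after L3 α=1/2: [1429/14, 1293/7, 751/7]
after L4 α=1/3: [733/7, 925/7, 524/7]
after L5 α=6/7: [4219/49, 1723/49, 3548/49]
rounded: [86, 35, 72]

(1,0) stack=L1,L2,L3,L4,L5; from [0,0,0]:
L1 α=2/3: [130, 70/3, 430/3]
L2 α=2/5: [452/5, 114/5, 616/5]
L3 α=2/7: [684/7, 172/7, 712/7]
L4 α=3/4: [5829/28, 3091/28, 901/28]
L5 α=1/4: [22079/112, 11709/112, 7239/112]
rounded: [197, 105, 65]

query (3,0) [L1,L2,L3,L4,L6] — begin 0,0,0
+L1 (α=1/2) → [89/2, 175/2, 43]
+L2 (α=3/7) → [736/7, 878/7, 172/7]
+L3 (α=1/2) → [1429/14, 1293/7, 751/7]
+L4 (α=1/3) → [733/7, 925/7, 524/7]
+L6 (α=1/3) → [1571/21, 1004/7, 1300/21]
→ [75, 143, 62]


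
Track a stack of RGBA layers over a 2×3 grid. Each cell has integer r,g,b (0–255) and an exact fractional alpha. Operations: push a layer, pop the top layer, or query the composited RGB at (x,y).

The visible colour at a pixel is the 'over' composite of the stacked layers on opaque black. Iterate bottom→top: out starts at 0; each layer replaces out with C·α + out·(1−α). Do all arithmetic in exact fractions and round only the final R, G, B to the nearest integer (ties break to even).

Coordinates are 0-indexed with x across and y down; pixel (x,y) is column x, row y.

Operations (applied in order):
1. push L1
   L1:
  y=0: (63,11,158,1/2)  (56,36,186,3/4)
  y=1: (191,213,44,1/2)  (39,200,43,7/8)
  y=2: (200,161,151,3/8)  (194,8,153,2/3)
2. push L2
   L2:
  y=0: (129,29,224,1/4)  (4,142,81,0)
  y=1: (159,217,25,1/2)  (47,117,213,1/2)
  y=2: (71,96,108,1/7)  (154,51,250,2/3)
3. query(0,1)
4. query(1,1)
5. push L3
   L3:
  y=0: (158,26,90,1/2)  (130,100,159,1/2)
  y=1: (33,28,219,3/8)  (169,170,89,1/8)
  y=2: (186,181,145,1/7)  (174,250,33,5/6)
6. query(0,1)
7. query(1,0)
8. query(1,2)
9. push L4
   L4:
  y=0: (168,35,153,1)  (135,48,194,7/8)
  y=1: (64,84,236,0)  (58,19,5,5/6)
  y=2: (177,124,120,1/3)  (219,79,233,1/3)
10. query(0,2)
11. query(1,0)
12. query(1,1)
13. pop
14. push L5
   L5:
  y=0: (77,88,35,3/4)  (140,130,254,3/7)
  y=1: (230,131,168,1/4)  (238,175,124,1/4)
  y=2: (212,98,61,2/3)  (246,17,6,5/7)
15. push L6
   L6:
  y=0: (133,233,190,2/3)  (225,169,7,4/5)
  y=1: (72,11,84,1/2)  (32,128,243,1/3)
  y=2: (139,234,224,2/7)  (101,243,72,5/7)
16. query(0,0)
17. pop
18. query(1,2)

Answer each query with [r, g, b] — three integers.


query (0,1) [L1,L2] — begin 0,0,0
after L1 α=1/2: [191/2, 213/2, 22]
after L2 α=1/2: [509/4, 647/4, 47/2]
rounded: [127, 162, 24]

at x=1,y=1 over L1,L2:
L1 α=7/8: [273/8, 175, 301/8]
L2 α=1/2: [649/16, 146, 2005/16]
= [41, 146, 125]

(0,1) stack=L1,L2,L3; from [0,0,0]:
L1 α=1/2: [191/2, 213/2, 22]
L2 α=1/2: [509/4, 647/4, 47/2]
L3 α=3/8: [2941/32, 3571/32, 1549/16]
→ [92, 112, 97]

at x=1,y=0 over L1,L2,L3:
+L1 (α=3/4) → [42, 27, 279/2]
+L2 (α=0) → [42, 27, 279/2]
+L3 (α=1/2) → [86, 127/2, 597/4]
→ [86, 64, 149]

query (1,2) [L1,L2,L3] — begin 0,0,0
after L1 α=2/3: [388/3, 16/3, 102]
after L2 α=2/3: [1312/9, 322/9, 602/3]
after L3 α=5/6: [4571/27, 5786/27, 1097/18]
= [169, 214, 61]

at x=0,y=2 over L1,L2,L3,L4:
+L1 (α=3/8) → [75, 483/8, 453/8]
+L2 (α=1/7) → [521/7, 1833/28, 1791/28]
+L3 (α=1/7) → [4428/49, 8033/98, 7403/98]
+L4 (α=1/3) → [5843/49, 4703/49, 13283/147]
= [119, 96, 90]

(1,0) stack=L1,L2,L3,L4; from [0,0,0]:
+L1 (α=3/4) → [42, 27, 279/2]
+L2 (α=0) → [42, 27, 279/2]
+L3 (α=1/2) → [86, 127/2, 597/4]
+L4 (α=7/8) → [1031/8, 799/16, 6029/32]
→ [129, 50, 188]

(1,1) stack=L1,L2,L3,L4; from [0,0,0]:
+L1 (α=7/8) → [273/8, 175, 301/8]
+L2 (α=1/2) → [649/16, 146, 2005/16]
+L3 (α=1/8) → [7247/128, 149, 15459/128]
+L4 (α=5/6) → [14789/256, 122/3, 18659/768]
= [58, 41, 24]

query (0,0) [L1,L2,L3,L5,L6] — begin 0,0,0
+L1 (α=1/2) → [63/2, 11/2, 79]
+L2 (α=1/4) → [447/8, 91/8, 461/4]
+L3 (α=1/2) → [1711/16, 299/16, 821/8]
+L5 (α=3/4) → [5407/64, 4523/64, 1661/32]
+L6 (α=2/3) → [7477/64, 11449/64, 4607/32]
rounded: [117, 179, 144]

at x=1,y=2 over L1,L2,L3,L5:
L1 α=2/3: [388/3, 16/3, 102]
L2 α=2/3: [1312/9, 322/9, 602/3]
L3 α=5/6: [4571/27, 5786/27, 1097/18]
L5 α=5/7: [42352/189, 1981/27, 1367/63]
→ [224, 73, 22]


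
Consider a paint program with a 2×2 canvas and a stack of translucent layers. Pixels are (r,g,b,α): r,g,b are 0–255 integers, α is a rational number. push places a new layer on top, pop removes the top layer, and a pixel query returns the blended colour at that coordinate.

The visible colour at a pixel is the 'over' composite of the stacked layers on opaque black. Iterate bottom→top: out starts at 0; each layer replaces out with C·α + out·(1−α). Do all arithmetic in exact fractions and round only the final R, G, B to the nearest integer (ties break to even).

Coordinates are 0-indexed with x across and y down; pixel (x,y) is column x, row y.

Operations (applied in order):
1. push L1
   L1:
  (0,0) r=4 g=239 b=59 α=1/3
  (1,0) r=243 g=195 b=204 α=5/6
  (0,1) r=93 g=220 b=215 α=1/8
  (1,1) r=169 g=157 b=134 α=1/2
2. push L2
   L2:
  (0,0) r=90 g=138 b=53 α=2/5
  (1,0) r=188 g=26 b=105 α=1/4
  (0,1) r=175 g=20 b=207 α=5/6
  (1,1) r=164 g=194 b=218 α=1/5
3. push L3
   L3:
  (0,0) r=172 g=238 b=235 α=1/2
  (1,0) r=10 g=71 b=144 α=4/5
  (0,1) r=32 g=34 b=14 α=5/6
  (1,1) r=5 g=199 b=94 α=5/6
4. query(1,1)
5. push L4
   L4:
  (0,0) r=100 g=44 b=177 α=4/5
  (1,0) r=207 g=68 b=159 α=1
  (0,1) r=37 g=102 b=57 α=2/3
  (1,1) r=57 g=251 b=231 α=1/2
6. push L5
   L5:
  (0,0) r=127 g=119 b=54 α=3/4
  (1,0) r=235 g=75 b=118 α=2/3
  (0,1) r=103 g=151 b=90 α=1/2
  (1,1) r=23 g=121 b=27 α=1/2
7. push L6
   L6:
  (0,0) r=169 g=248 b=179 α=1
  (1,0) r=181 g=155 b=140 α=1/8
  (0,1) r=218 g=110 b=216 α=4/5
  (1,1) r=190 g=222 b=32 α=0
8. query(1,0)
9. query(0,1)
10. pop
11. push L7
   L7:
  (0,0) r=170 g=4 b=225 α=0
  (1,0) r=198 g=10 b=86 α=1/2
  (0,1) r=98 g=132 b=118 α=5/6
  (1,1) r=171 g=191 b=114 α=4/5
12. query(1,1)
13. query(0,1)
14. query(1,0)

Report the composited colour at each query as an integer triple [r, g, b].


query (1,1) [L1,L2,L3] — begin 0,0,0
after L1 α=1/2: [169/2, 157/2, 67]
after L2 α=1/5: [502/5, 508/5, 486/5]
after L3 α=5/6: [209/10, 5483/30, 1418/15]
→ [21, 183, 95]

at x=1,y=0 over L1,L2,L3,L4,L5,L6:
after L1 α=5/6: [405/2, 325/2, 170]
after L2 α=1/4: [1591/8, 1027/8, 615/4]
after L3 α=4/5: [1911/40, 3299/40, 2919/20]
after L4 α=1: [207, 68, 159]
after L5 α=2/3: [677/3, 218/3, 395/3]
after L6 α=1/8: [2641/12, 1991/24, 3185/24]
rounded: [220, 83, 133]

query (0,1) [L1,L2,L3,L4,L5,L6] — begin 0,0,0
after L1 α=1/8: [93/8, 55/2, 215/8]
after L2 α=5/6: [7093/48, 85/4, 8495/48]
after L3 α=5/6: [14773/288, 255/8, 11855/288]
after L4 α=2/3: [36085/864, 629/8, 44687/864]
after L5 α=1/2: [125077/1728, 1837/16, 122447/1728]
after L6 α=4/5: [1631893/8640, 8877/80, 1615439/8640]
rounded: [189, 111, 187]

(1,1) stack=L1,L2,L3,L4,L5,L7; from [0,0,0]:
+L1 (α=1/2) → [169/2, 157/2, 67]
+L2 (α=1/5) → [502/5, 508/5, 486/5]
+L3 (α=5/6) → [209/10, 5483/30, 1418/15]
+L4 (α=1/2) → [779/20, 13013/60, 4883/30]
+L5 (α=1/2) → [1239/40, 20273/120, 5693/60]
+L7 (α=4/5) → [28599/200, 111953/600, 33053/300]
→ [143, 187, 110]

(0,1) stack=L1,L2,L3,L4,L5,L7; from [0,0,0]:
+L1 (α=1/8) → [93/8, 55/2, 215/8]
+L2 (α=5/6) → [7093/48, 85/4, 8495/48]
+L3 (α=5/6) → [14773/288, 255/8, 11855/288]
+L4 (α=2/3) → [36085/864, 629/8, 44687/864]
+L5 (α=1/2) → [125077/1728, 1837/16, 122447/1728]
+L7 (α=5/6) → [971797/10368, 12397/96, 1141967/10368]
rounded: [94, 129, 110]

at x=1,y=0 over L1,L2,L3,L4,L5,L7:
after L1 α=5/6: [405/2, 325/2, 170]
after L2 α=1/4: [1591/8, 1027/8, 615/4]
after L3 α=4/5: [1911/40, 3299/40, 2919/20]
after L4 α=1: [207, 68, 159]
after L5 α=2/3: [677/3, 218/3, 395/3]
after L7 α=1/2: [1271/6, 124/3, 653/6]
rounded: [212, 41, 109]


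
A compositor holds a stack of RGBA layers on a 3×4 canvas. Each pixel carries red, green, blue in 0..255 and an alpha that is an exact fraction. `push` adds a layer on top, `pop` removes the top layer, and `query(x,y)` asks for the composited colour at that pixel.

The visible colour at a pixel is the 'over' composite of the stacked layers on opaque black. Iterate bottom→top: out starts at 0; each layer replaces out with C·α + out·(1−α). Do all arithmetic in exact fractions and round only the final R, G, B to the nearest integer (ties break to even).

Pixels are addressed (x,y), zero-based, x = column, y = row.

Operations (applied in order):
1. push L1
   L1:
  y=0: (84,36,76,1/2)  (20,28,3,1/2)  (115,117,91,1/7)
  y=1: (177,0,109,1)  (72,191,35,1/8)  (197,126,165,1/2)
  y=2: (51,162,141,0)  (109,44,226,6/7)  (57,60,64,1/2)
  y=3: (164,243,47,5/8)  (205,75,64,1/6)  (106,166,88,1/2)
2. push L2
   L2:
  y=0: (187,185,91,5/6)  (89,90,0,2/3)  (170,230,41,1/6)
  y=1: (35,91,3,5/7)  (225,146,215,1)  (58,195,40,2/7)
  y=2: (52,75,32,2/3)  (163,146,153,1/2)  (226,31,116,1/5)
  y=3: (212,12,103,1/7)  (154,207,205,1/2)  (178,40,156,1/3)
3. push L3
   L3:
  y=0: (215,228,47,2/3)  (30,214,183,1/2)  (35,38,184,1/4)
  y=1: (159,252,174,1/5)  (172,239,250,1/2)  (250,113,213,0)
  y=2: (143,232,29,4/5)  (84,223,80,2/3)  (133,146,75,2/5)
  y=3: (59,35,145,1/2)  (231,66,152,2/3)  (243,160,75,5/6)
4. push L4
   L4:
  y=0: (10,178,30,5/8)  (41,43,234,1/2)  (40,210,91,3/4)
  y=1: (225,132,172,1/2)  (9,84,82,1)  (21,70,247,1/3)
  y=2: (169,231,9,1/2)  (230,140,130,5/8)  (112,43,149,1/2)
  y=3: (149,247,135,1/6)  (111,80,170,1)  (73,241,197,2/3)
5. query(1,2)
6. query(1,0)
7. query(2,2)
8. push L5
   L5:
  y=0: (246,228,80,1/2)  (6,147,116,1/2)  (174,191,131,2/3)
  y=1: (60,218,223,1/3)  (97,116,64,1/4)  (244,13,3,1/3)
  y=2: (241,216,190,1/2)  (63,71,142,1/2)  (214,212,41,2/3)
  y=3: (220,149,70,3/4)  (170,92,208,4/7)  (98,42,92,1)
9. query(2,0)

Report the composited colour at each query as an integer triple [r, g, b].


(1,2) stack=L1,L2,L3,L4; from [0,0,0]:
after L1 α=6/7: [654/7, 264/7, 1356/7]
after L2 α=1/2: [1795/14, 643/7, 2427/14]
after L3 α=2/3: [4147/42, 1255/7, 4667/42]
after L4 α=5/8: [20247/112, 8665/56, 13767/112]
rounded: [181, 155, 123]

(1,0) stack=L1,L2,L3,L4; from [0,0,0]:
after L1 α=1/2: [10, 14, 3/2]
after L2 α=2/3: [188/3, 194/3, 1/2]
after L3 α=1/2: [139/3, 418/3, 367/4]
after L4 α=1/2: [131/3, 547/6, 1303/8]
= [44, 91, 163]

(2,2) stack=L1,L2,L3,L4; from [0,0,0]:
+L1 (α=1/2) → [57/2, 30, 32]
+L2 (α=1/5) → [68, 151/5, 244/5]
+L3 (α=2/5) → [94, 1913/25, 1482/25]
+L4 (α=1/2) → [103, 1494/25, 5207/50]
= [103, 60, 104]

query (2,0) [L1,L2,L3,L4,L5] — begin 0,0,0
after L1 α=1/7: [115/7, 117/7, 13]
after L2 α=1/6: [1765/42, 2195/42, 53/3]
after L3 α=1/4: [2255/56, 2727/56, 237/4]
after L4 α=3/4: [8975/224, 38007/224, 1329/16]
after L5 α=2/3: [86927/672, 123575/672, 5521/48]
= [129, 184, 115]


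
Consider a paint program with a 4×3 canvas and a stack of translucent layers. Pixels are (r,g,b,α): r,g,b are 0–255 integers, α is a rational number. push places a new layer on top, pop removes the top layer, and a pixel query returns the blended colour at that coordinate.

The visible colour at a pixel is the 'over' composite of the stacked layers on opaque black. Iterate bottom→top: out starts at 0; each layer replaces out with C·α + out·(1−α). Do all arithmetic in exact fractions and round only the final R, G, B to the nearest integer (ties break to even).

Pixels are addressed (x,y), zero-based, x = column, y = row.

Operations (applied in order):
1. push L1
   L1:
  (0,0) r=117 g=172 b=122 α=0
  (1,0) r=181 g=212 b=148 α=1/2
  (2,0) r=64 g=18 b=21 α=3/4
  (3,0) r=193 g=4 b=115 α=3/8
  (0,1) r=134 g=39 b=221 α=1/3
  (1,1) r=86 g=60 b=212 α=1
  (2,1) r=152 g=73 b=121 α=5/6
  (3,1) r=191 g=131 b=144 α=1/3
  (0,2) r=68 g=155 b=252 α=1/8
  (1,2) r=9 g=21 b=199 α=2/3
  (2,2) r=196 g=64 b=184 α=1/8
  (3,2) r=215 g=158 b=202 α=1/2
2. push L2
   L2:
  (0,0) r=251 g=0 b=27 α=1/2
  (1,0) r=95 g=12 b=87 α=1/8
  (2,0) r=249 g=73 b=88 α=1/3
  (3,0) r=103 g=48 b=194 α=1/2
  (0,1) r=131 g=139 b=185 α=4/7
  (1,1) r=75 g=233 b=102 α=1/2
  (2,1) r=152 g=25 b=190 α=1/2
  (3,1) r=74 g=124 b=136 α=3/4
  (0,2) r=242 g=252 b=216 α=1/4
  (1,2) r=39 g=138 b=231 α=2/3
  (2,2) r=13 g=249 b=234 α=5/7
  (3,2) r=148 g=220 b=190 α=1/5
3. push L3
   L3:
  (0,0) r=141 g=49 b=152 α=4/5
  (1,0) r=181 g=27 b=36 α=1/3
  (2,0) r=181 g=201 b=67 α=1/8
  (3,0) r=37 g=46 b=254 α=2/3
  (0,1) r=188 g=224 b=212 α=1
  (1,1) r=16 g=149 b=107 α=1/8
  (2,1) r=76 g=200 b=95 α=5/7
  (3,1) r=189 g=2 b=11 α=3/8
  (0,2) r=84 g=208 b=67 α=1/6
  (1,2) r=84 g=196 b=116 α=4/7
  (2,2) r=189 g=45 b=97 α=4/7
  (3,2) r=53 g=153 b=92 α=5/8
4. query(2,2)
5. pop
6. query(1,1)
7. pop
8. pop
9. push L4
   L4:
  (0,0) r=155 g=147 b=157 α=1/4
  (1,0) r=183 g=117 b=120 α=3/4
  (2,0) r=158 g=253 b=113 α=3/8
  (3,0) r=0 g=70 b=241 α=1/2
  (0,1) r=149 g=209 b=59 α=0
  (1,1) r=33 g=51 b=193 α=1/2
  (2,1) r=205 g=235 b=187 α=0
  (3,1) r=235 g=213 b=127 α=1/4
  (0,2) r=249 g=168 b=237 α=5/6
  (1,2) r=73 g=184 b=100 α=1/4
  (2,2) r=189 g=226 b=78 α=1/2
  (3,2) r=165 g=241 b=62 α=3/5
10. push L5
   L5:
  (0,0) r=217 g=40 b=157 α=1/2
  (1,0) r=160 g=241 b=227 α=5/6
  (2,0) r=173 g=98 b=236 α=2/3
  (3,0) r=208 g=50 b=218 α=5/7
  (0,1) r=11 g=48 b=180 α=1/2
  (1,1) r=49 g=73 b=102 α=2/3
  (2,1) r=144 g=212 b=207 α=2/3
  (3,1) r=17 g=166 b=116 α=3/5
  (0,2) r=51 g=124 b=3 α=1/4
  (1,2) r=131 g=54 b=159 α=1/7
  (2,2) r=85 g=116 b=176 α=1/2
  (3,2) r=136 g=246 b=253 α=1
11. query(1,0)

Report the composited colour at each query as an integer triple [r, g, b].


(2,2) stack=L1,L2,L3; from [0,0,0]:
after L1 α=1/8: [49/2, 8, 23]
after L2 α=5/7: [114/7, 1261/7, 1216/7]
after L3 α=4/7: [5634/49, 5043/49, 6364/49]
rounded: [115, 103, 130]

at x=1,y=1 over L1,L2:
L1 α=1: [86, 60, 212]
L2 α=1/2: [161/2, 293/2, 157]
rounded: [80, 146, 157]

at x=1,y=0 over L4,L5:
+L4 (α=3/4) → [549/4, 351/4, 90]
+L5 (α=5/6) → [3749/24, 5171/24, 1225/6]
= [156, 215, 204]


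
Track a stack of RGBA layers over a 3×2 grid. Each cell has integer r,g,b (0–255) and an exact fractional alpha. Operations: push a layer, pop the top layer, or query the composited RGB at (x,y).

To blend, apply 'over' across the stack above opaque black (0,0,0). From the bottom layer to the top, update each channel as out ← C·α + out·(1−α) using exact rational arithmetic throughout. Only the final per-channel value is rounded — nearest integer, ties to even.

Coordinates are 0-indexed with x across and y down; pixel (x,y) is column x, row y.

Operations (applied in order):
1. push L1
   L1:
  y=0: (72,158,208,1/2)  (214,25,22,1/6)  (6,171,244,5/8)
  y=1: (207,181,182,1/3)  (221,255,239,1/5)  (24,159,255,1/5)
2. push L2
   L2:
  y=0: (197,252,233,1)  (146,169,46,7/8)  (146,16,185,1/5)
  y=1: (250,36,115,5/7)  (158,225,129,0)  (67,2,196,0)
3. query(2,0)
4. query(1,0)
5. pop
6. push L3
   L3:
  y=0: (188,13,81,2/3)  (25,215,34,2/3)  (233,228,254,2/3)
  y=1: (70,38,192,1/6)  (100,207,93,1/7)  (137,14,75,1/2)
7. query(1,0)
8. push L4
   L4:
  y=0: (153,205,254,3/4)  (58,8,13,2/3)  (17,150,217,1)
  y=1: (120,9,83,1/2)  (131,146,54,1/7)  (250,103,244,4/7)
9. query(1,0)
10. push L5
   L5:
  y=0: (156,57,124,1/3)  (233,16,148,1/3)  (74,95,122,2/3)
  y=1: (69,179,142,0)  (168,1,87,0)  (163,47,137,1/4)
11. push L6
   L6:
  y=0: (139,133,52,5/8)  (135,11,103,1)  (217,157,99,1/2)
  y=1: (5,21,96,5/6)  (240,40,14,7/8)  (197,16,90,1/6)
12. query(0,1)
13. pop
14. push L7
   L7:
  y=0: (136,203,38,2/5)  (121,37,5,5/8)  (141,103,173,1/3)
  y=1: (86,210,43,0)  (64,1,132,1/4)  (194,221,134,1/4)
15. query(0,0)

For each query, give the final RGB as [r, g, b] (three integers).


query (2,0) [L1,L2] — begin 0,0,0
L1 α=5/8: [15/4, 855/8, 305/2]
L2 α=1/5: [161/5, 887/10, 159]
= [32, 89, 159]

query (1,0) [L1,L2] — begin 0,0,0
+L1 (α=1/6) → [107/3, 25/6, 11/3]
+L2 (α=7/8) → [3173/24, 7123/48, 977/24]
= [132, 148, 41]

at x=1,y=0 over L1,L3:
+L1 (α=1/6) → [107/3, 25/6, 11/3]
+L3 (α=2/3) → [257/9, 2605/18, 215/9]
rounded: [29, 145, 24]

at x=1,y=0 over L1,L3,L4:
after L1 α=1/6: [107/3, 25/6, 11/3]
after L3 α=2/3: [257/9, 2605/18, 215/9]
after L4 α=2/3: [1301/27, 2893/54, 449/27]
rounded: [48, 54, 17]

query (0,1) [L1,L3,L4,L5,L6] — begin 0,0,0
+L1 (α=1/3) → [69, 181/3, 182/3]
+L3 (α=1/6) → [415/6, 1019/18, 743/9]
+L4 (α=1/2) → [1135/12, 1181/36, 745/9]
+L5 (α=0) → [1135/12, 1181/36, 745/9]
+L6 (α=5/6) → [1435/72, 4961/216, 5065/54]
→ [20, 23, 94]

at x=0,y=0 over L1,L3,L4,L5,L7:
+L1 (α=1/2) → [36, 79, 104]
+L3 (α=2/3) → [412/3, 35, 266/3]
+L4 (α=3/4) → [1789/12, 325/2, 638/3]
+L5 (α=1/3) → [2725/18, 382/3, 1648/9]
+L7 (α=2/5) → [4357/30, 788/5, 1876/15]
= [145, 158, 125]


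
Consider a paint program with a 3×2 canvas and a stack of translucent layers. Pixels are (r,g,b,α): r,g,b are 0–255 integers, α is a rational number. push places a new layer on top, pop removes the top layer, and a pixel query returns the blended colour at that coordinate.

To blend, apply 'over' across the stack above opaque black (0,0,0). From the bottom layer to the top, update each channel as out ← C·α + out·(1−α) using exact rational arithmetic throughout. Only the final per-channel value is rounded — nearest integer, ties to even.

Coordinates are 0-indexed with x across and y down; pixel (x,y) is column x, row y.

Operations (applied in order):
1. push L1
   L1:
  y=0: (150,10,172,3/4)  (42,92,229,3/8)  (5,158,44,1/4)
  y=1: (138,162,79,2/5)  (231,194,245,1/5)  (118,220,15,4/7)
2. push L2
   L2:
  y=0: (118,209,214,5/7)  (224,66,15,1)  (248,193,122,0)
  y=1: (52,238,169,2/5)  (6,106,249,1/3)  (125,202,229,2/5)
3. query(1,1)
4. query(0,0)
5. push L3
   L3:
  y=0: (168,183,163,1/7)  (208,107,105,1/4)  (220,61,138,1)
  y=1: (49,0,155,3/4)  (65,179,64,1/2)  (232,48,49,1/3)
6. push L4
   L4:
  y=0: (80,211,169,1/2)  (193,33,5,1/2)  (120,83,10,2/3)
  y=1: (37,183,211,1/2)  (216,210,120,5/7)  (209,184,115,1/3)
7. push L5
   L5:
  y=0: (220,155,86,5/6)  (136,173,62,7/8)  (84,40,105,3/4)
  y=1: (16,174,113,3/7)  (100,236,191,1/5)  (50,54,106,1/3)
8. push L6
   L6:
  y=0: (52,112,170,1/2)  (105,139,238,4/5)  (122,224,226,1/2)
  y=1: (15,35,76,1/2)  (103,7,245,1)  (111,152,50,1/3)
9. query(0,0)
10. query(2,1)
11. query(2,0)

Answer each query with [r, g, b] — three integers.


at x=1,y=1 over L1,L2:
L1 α=1/5: [231/5, 194/5, 49]
L2 α=1/3: [164/5, 306/5, 347/3]
rounded: [33, 61, 116]

query (0,0) [L1,L2] — begin 0,0,0
after L1 α=3/4: [225/2, 15/2, 129]
after L2 α=5/7: [815/7, 1060/7, 1328/7]
= [116, 151, 190]

(0,0) stack=L1,L2,L3,L4,L5,L6; from [0,0,0]:
L1 α=3/4: [225/2, 15/2, 129]
L2 α=5/7: [815/7, 1060/7, 1328/7]
L3 α=1/7: [6066/49, 7641/49, 9109/49]
L4 α=1/2: [4993/49, 8990/49, 8695/49]
L5 α=5/6: [19631/98, 15655/98, 29765/294]
L6 α=1/2: [24727/196, 26631/196, 79745/588]
= [126, 136, 136]

query (2,1) [L1,L2,L3,L4,L5,L6] — begin 0,0,0
+L1 (α=4/7) → [472/7, 880/7, 60/7]
+L2 (α=2/5) → [3166/35, 5468/35, 3386/35]
+L3 (α=1/3) → [14452/105, 12616/105, 2829/35]
+L4 (α=1/3) → [50849/315, 44552/315, 9683/105]
+L5 (α=1/3) → [117448/945, 106114/945, 30496/315]
+L6 (α=1/3) → [339791/2835, 355868/2835, 76742/945]
= [120, 126, 81]

at x=2,y=0 over L1,L2,L3,L4,L5,L6:
after L1 α=1/4: [5/4, 79/2, 11]
after L2 α=0: [5/4, 79/2, 11]
after L3 α=1: [220, 61, 138]
after L4 α=2/3: [460/3, 227/3, 158/3]
after L5 α=3/4: [304/3, 587/12, 1103/12]
after L6 α=1/2: [335/3, 3275/24, 3815/24]
= [112, 136, 159]


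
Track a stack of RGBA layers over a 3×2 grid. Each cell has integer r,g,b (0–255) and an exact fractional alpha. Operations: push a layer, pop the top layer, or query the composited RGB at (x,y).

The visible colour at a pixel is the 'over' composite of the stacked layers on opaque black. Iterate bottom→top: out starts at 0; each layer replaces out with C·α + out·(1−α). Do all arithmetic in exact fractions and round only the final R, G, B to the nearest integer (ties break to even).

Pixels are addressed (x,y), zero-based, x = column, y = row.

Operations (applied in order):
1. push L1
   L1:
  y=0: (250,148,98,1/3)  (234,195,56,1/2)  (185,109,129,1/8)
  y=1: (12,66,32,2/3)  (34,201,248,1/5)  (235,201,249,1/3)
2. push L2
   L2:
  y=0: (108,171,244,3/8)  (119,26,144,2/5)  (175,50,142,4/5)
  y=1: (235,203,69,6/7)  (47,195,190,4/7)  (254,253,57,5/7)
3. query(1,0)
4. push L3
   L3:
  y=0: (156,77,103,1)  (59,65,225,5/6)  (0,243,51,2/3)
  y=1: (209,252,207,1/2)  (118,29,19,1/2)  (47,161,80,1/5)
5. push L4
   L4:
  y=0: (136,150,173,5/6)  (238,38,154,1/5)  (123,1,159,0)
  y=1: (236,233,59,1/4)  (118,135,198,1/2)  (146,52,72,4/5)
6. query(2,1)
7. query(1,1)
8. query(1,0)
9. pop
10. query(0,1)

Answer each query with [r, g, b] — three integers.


(1,0) stack=L1,L2; from [0,0,0]:
+L1 (α=1/2) → [117, 195/2, 28]
+L2 (α=2/5) → [589/5, 689/10, 372/5]
= [118, 69, 74]

(2,1) stack=L1,L2,L3,L4; from [0,0,0]:
after L1 α=1/3: [235/3, 67, 83]
after L2 α=5/7: [4280/21, 1399/7, 451/7]
after L3 α=1/5: [18107/105, 6723/35, 2364/35]
after L4 α=4/5: [79427/525, 14003/175, 12444/175]
= [151, 80, 71]

(1,1) stack=L1,L2,L3,L4; from [0,0,0]:
L1 α=1/5: [34/5, 201/5, 248/5]
L2 α=4/7: [1042/35, 4503/35, 4544/35]
L3 α=1/2: [2586/35, 2759/35, 5209/70]
L4 α=1/2: [3358/35, 3742/35, 19069/140]
→ [96, 107, 136]

at x=1,y=0 over L1,L2,L3,L4:
after L1 α=1/2: [117, 195/2, 28]
after L2 α=2/5: [589/5, 689/10, 372/5]
after L3 α=5/6: [344/5, 1313/20, 1999/10]
after L4 α=1/5: [2566/25, 1503/25, 4768/25]
→ [103, 60, 191]

query (0,1) [L1,L2,L3] — begin 0,0,0
L1 α=2/3: [8, 44, 64/3]
L2 α=6/7: [1418/7, 1262/7, 1306/21]
L3 α=1/2: [2881/14, 1513/7, 5653/42]
→ [206, 216, 135]


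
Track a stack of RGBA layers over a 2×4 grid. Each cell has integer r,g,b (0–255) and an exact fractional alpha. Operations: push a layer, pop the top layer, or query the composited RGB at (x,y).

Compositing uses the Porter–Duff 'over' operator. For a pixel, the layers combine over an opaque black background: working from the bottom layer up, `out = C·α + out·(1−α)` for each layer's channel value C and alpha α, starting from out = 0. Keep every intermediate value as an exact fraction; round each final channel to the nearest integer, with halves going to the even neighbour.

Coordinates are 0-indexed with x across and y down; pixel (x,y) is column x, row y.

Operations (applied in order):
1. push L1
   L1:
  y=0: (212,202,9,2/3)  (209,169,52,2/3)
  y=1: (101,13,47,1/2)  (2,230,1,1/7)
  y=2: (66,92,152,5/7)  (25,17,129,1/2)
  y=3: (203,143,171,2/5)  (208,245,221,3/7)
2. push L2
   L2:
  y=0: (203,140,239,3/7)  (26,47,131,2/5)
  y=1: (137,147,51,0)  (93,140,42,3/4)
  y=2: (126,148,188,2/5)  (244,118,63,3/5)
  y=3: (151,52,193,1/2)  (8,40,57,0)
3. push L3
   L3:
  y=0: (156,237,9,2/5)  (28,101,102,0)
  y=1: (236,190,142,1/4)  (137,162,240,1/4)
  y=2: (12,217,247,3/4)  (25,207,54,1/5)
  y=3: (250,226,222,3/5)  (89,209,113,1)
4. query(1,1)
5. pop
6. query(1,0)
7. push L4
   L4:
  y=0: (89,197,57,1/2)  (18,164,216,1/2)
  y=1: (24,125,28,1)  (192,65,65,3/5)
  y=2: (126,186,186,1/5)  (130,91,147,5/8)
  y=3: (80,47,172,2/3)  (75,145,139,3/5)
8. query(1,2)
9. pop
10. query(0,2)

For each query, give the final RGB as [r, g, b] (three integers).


at x=1,y=1 over L1,L2,L3:
L1 α=1/7: [2/7, 230/7, 1/7]
L2 α=3/4: [1955/28, 1585/14, 883/28]
L3 α=1/4: [9701/112, 7023/56, 9369/112]
= [87, 125, 84]

at x=1,y=0 over L1,L2:
L1 α=2/3: [418/3, 338/3, 104/3]
L2 α=2/5: [94, 432/5, 366/5]
= [94, 86, 73]

query (1,2) [L1,L2,L4] — begin 0,0,0
L1 α=1/2: [25/2, 17/2, 129/2]
L2 α=3/5: [757/5, 371/5, 318/5]
L4 α=5/8: [5521/40, 847/10, 4629/40]
rounded: [138, 85, 116]

(0,2) stack=L1,L2; from [0,0,0]:
+L1 (α=5/7) → [330/7, 460/7, 760/7]
+L2 (α=2/5) → [2754/35, 3452/35, 4912/35]
rounded: [79, 99, 140]
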